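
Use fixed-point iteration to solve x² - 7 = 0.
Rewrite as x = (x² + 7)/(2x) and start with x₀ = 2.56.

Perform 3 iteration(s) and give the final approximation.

Equation: x² - 7 = 0
Fixed-point form: x = (x² + 7)/(2x)
x₀ = 2.56

x_1 = g(2.560000) = 2.647187
x_2 = g(2.647187) = 2.645752
x_3 = g(2.645752) = 2.645751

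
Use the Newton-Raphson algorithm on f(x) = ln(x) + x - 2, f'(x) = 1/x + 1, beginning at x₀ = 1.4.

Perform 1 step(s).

f(x) = ln(x) + x - 2
f'(x) = 1/x + 1
x₀ = 1.4

Newton-Raphson formula: x_{n+1} = x_n - f(x_n)/f'(x_n)

Iteration 1:
  f(1.400000) = -0.263528
  f'(1.400000) = 1.714286
  x_1 = 1.400000 - (-0.263528)/1.714286 = 1.553725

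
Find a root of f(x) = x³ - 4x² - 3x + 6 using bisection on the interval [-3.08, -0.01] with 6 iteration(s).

f(x) = x³ - 4x² - 3x + 6
Initial interval: [-3.08, -0.01]

Iteration 1:
  c_1 = (-3.080000 + (-0.010000))/2 = -1.545000
  f(c_1) = f(-1.545000) = -2.601054
  f(a) × f(c) ≥ 0, new interval: [-1.545000, -0.010000]
Iteration 2:
  c_2 = (-1.545000 + (-0.010000))/2 = -0.777500
  f(c_2) = f(-0.777500) = 5.444471
  f(a) × f(c) < 0, new interval: [-1.545000, -0.777500]
Iteration 3:
  c_3 = (-1.545000 + (-0.777500))/2 = -1.161250
  f(c_3) = f(-1.161250) = 2.523796
  f(a) × f(c) < 0, new interval: [-1.545000, -1.161250]
Iteration 4:
  c_4 = (-1.545000 + (-1.161250))/2 = -1.353125
  f(c_4) = f(-1.353125) = 0.258085
  f(a) × f(c) < 0, new interval: [-1.545000, -1.353125]
Iteration 5:
  c_5 = (-1.545000 + (-1.353125))/2 = -1.449062
  f(c_5) = f(-1.449062) = -1.094657
  f(a) × f(c) ≥ 0, new interval: [-1.449062, -1.353125]
Iteration 6:
  c_6 = (-1.449062 + (-1.353125))/2 = -1.401094
  f(c_6) = f(-1.401094) = -0.399410
  f(a) × f(c) ≥ 0, new interval: [-1.401094, -1.353125]

After 6 iteration(s), the approximation is c_6 = -1.401094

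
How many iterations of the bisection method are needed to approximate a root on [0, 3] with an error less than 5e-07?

We need (b-a)/2^n ≤ 5e-07
(3 - 0)/2^n ≤ 5e-07
3/2^n ≤ 5e-07
2^n ≥ 6000000
n ≥ log₂(6000000) = 22.52
n ≥ 23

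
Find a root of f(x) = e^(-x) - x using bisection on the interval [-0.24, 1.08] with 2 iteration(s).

f(x) = e^(-x) - x
Initial interval: [-0.24, 1.08]

Iteration 1:
  c_1 = (-0.240000 + 1.080000)/2 = 0.420000
  f(c_1) = f(0.420000) = 0.237047
  f(a) × f(c) ≥ 0, new interval: [0.420000, 1.080000]
Iteration 2:
  c_2 = (0.420000 + 1.080000)/2 = 0.750000
  f(c_2) = f(0.750000) = -0.277633
  f(a) × f(c) < 0, new interval: [0.420000, 0.750000]

After 2 iteration(s), the approximation is c_2 = 0.750000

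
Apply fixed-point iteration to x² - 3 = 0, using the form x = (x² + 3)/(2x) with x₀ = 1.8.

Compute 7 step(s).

Equation: x² - 3 = 0
Fixed-point form: x = (x² + 3)/(2x)
x₀ = 1.8

x_1 = g(1.800000) = 1.733333
x_2 = g(1.733333) = 1.732051
x_3 = g(1.732051) = 1.732051
x_4 = g(1.732051) = 1.732051
x_5 = g(1.732051) = 1.732051
x_6 = g(1.732051) = 1.732051
x_7 = g(1.732051) = 1.732051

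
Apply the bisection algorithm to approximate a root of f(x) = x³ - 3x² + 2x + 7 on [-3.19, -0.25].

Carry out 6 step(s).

f(x) = x³ - 3x² + 2x + 7
Initial interval: [-3.19, -0.25]

Iteration 1:
  c_1 = (-3.190000 + (-0.250000))/2 = -1.720000
  f(c_1) = f(-1.720000) = -10.403648
  f(a) × f(c) ≥ 0, new interval: [-1.720000, -0.250000]
Iteration 2:
  c_2 = (-1.720000 + (-0.250000))/2 = -0.985000
  f(c_2) = f(-0.985000) = 1.163653
  f(a) × f(c) < 0, new interval: [-1.720000, -0.985000]
Iteration 3:
  c_3 = (-1.720000 + (-0.985000))/2 = -1.352500
  f(c_3) = f(-1.352500) = -3.666838
  f(a) × f(c) ≥ 0, new interval: [-1.352500, -0.985000]
Iteration 4:
  c_4 = (-1.352500 + (-0.985000))/2 = -1.168750
  f(c_4) = f(-1.168750) = -1.031915
  f(a) × f(c) ≥ 0, new interval: [-1.168750, -0.985000]
Iteration 5:
  c_5 = (-1.168750 + (-0.985000))/2 = -1.076875
  f(c_5) = f(-1.076875) = 0.118462
  f(a) × f(c) < 0, new interval: [-1.168750, -1.076875]
Iteration 6:
  c_6 = (-1.168750 + (-1.076875))/2 = -1.122812
  f(c_6) = f(-1.122812) = -0.443287
  f(a) × f(c) ≥ 0, new interval: [-1.122812, -1.076875]

After 6 iteration(s), the approximation is c_6 = -1.122812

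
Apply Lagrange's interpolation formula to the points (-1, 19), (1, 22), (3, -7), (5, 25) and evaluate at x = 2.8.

Lagrange interpolation formula:
P(x) = Σ yᵢ × Lᵢ(x)
where Lᵢ(x) = Π_{j≠i} (x - xⱼ)/(xᵢ - xⱼ)

L_0(2.8) = (2.8 - 1)/(-1 - 1) × (2.8 - 3)/(-1 - 3) × (2.8 - 5)/(-1 - 5) = -0.016500
L_1(2.8) = (2.8 - (-1))/(1 - (-1)) × (2.8 - 3)/(1 - 3) × (2.8 - 5)/(1 - 5) = 0.104500
L_2(2.8) = (2.8 - (-1))/(3 - (-1)) × (2.8 - 1)/(3 - 1) × (2.8 - 5)/(3 - 5) = 0.940500
L_3(2.8) = (2.8 - (-1))/(5 - (-1)) × (2.8 - 1)/(5 - 1) × (2.8 - 3)/(5 - 3) = -0.028500

P(2.8) = 19×L_0(2.8) + 22×L_1(2.8) + (-7)×L_2(2.8) + 25×L_3(2.8)
P(2.8) = -5.310500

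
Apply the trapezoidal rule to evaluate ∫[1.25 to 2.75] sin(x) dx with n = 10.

f(x) = sin(x)
a = 1.25, b = 2.75, n = 10
h = (b - a)/n = 0.150000

Trapezoidal rule: (h/2)[f(x₀) + 2f(x₁) + 2f(x₂) + ... + f(xₙ)]

x_0 = 1.2500, f(x_0) = 0.948985, coefficient = 1
x_1 = 1.4000, f(x_1) = 0.985450, coefficient = 2
x_2 = 1.5500, f(x_2) = 0.999784, coefficient = 2
x_3 = 1.7000, f(x_3) = 0.991665, coefficient = 2
x_4 = 1.8500, f(x_4) = 0.961275, coefficient = 2
x_5 = 2.0000, f(x_5) = 0.909297, coefficient = 2
x_6 = 2.1500, f(x_6) = 0.836899, coefficient = 2
x_7 = 2.3000, f(x_7) = 0.745705, coefficient = 2
x_8 = 2.4500, f(x_8) = 0.637765, coefficient = 2
x_9 = 2.6000, f(x_9) = 0.515501, coefficient = 2
x_10 = 2.7500, f(x_10) = 0.381661, coefficient = 1

I ≈ (0.150000/2) × 16.497328 = 1.237300
Exact value: 1.239625
Error: 0.002325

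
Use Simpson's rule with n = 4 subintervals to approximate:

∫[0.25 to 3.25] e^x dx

f(x) = e^x
a = 0.25, b = 3.25, n = 4
h = (b - a)/n = 0.750000

Simpson's rule: (h/3)[f(x₀) + 4f(x₁) + 2f(x₂) + ... + f(xₙ)]

x_0 = 0.2500, f(x_0) = 1.284025, coefficient = 1
x_1 = 1.0000, f(x_1) = 2.718282, coefficient = 4
x_2 = 1.7500, f(x_2) = 5.754603, coefficient = 2
x_3 = 2.5000, f(x_3) = 12.182494, coefficient = 4
x_4 = 3.2500, f(x_4) = 25.790340, coefficient = 1

I ≈ (0.750000/3) × 98.186674 = 24.546668
Exact value: 24.506315
Error: 0.040354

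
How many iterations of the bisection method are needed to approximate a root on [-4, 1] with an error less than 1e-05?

We need (b-a)/2^n ≤ 1e-05
(1 - (-4))/2^n ≤ 1e-05
5/2^n ≤ 1e-05
2^n ≥ 500000
n ≥ log₂(500000) = 18.93
n ≥ 19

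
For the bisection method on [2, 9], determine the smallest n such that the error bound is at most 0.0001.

We need (b-a)/2^n ≤ 0.0001
(9 - 2)/2^n ≤ 0.0001
7/2^n ≤ 0.0001
2^n ≥ 70000
n ≥ log₂(70000) = 16.10
n ≥ 17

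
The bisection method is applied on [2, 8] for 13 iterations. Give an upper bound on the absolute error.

Bisection error bound: |error| ≤ (b-a)/2^n
|error| ≤ (8 - 2)/2^13 = 6/2^13
|error| ≤ 0.0007324219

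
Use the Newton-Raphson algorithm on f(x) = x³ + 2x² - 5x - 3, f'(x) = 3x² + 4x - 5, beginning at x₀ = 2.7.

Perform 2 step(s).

f(x) = x³ + 2x² - 5x - 3
f'(x) = 3x² + 4x - 5
x₀ = 2.7

Newton-Raphson formula: x_{n+1} = x_n - f(x_n)/f'(x_n)

Iteration 1:
  f(2.700000) = 17.763000
  f'(2.700000) = 27.670000
  x_1 = 2.700000 - 17.763000/27.670000 = 2.058041
Iteration 2:
  f(2.058041) = 3.897764
  f'(2.058041) = 15.938766
  x_2 = 2.058041 - 3.897764/15.938766 = 1.813495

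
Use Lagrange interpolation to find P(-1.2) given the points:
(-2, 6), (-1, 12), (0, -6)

Lagrange interpolation formula:
P(x) = Σ yᵢ × Lᵢ(x)
where Lᵢ(x) = Π_{j≠i} (x - xⱼ)/(xᵢ - xⱼ)

L_0(-1.2) = (-1.2 - (-1))/(-2 - (-1)) × (-1.2 - 0)/(-2 - 0) = 0.120000
L_1(-1.2) = (-1.2 - (-2))/(-1 - (-2)) × (-1.2 - 0)/(-1 - 0) = 0.960000
L_2(-1.2) = (-1.2 - (-2))/(0 - (-2)) × (-1.2 - (-1))/(0 - (-1)) = -0.080000

P(-1.2) = 6×L_0(-1.2) + 12×L_1(-1.2) + (-6)×L_2(-1.2)
P(-1.2) = 12.720000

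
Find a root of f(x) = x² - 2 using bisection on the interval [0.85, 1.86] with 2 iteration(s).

f(x) = x² - 2
Initial interval: [0.85, 1.86]

Iteration 1:
  c_1 = (0.850000 + 1.860000)/2 = 1.355000
  f(c_1) = f(1.355000) = -0.163975
  f(a) × f(c) ≥ 0, new interval: [1.355000, 1.860000]
Iteration 2:
  c_2 = (1.355000 + 1.860000)/2 = 1.607500
  f(c_2) = f(1.607500) = 0.584056
  f(a) × f(c) < 0, new interval: [1.355000, 1.607500]

After 2 iteration(s), the approximation is c_2 = 1.607500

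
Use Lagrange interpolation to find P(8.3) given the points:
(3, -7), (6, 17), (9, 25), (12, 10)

Lagrange interpolation formula:
P(x) = Σ yᵢ × Lᵢ(x)
where Lᵢ(x) = Π_{j≠i} (x - xⱼ)/(xᵢ - xⱼ)

L_0(8.3) = (8.3 - 6)/(3 - 6) × (8.3 - 9)/(3 - 9) × (8.3 - 12)/(3 - 12) = -0.036772
L_1(8.3) = (8.3 - 3)/(6 - 3) × (8.3 - 9)/(6 - 9) × (8.3 - 12)/(6 - 12) = 0.254204
L_2(8.3) = (8.3 - 3)/(9 - 3) × (8.3 - 6)/(9 - 6) × (8.3 - 12)/(9 - 12) = 0.835241
L_3(8.3) = (8.3 - 3)/(12 - 3) × (8.3 - 6)/(12 - 6) × (8.3 - 9)/(12 - 9) = -0.052673

P(8.3) = (-7)×L_0(8.3) + 17×L_1(8.3) + 25×L_2(8.3) + 10×L_3(8.3)
P(8.3) = 24.933154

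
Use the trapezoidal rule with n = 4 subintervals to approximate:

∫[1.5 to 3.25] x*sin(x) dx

f(x) = x*sin(x)
a = 1.5, b = 3.25, n = 4
h = (b - a)/n = 0.437500

Trapezoidal rule: (h/2)[f(x₀) + 2f(x₁) + 2f(x₂) + ... + f(xₙ)]

x_0 = 1.5000, f(x_0) = 1.496242, coefficient = 1
x_1 = 1.9375, f(x_1) = 1.808684, coefficient = 2
x_2 = 2.3750, f(x_2) = 1.647502, coefficient = 2
x_3 = 2.8125, f(x_3) = 0.908956, coefficient = 2
x_4 = 3.2500, f(x_4) = -0.351634, coefficient = 1

I ≈ (0.437500/2) × 9.874893 = 2.160133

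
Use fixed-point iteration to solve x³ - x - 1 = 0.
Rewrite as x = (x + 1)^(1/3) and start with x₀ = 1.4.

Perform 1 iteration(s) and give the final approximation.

Equation: x³ - x - 1 = 0
Fixed-point form: x = (x + 1)^(1/3)
x₀ = 1.4

x_1 = g(1.400000) = 1.338866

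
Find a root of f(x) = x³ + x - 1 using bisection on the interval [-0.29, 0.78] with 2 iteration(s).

f(x) = x³ + x - 1
Initial interval: [-0.29, 0.78]

Iteration 1:
  c_1 = (-0.290000 + 0.780000)/2 = 0.245000
  f(c_1) = f(0.245000) = -0.740294
  f(a) × f(c) ≥ 0, new interval: [0.245000, 0.780000]
Iteration 2:
  c_2 = (0.245000 + 0.780000)/2 = 0.512500
  f(c_2) = f(0.512500) = -0.352889
  f(a) × f(c) ≥ 0, new interval: [0.512500, 0.780000]

After 2 iteration(s), the approximation is c_2 = 0.512500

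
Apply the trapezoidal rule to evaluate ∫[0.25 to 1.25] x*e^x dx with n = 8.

f(x) = x*e^x
a = 0.25, b = 1.25, n = 8
h = (b - a)/n = 0.125000

Trapezoidal rule: (h/2)[f(x₀) + 2f(x₁) + 2f(x₂) + ... + f(xₙ)]

x_0 = 0.2500, f(x_0) = 0.321006, coefficient = 1
x_1 = 0.3750, f(x_1) = 0.545622, coefficient = 2
x_2 = 0.5000, f(x_2) = 0.824361, coefficient = 2
x_3 = 0.6250, f(x_3) = 1.167654, coefficient = 2
x_4 = 0.7500, f(x_4) = 1.587750, coefficient = 2
x_5 = 0.8750, f(x_5) = 2.099016, coefficient = 2
x_6 = 1.0000, f(x_6) = 2.718282, coefficient = 2
x_7 = 1.1250, f(x_7) = 3.465244, coefficient = 2
x_8 = 1.2500, f(x_8) = 4.362929, coefficient = 1

I ≈ (0.125000/2) × 29.499791 = 1.843737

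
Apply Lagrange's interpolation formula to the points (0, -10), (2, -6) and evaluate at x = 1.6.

Lagrange interpolation formula:
P(x) = Σ yᵢ × Lᵢ(x)
where Lᵢ(x) = Π_{j≠i} (x - xⱼ)/(xᵢ - xⱼ)

L_0(1.6) = (1.6 - 2)/(0 - 2) = 0.200000
L_1(1.6) = (1.6 - 0)/(2 - 0) = 0.800000

P(1.6) = (-10)×L_0(1.6) + (-6)×L_1(1.6)
P(1.6) = -6.800000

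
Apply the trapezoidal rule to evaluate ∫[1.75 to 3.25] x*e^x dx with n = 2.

f(x) = x*e^x
a = 1.75, b = 3.25, n = 2
h = (b - a)/n = 0.750000

Trapezoidal rule: (h/2)[f(x₀) + 2f(x₁) + 2f(x₂) + ... + f(xₙ)]

x_0 = 1.7500, f(x_0) = 10.070555, coefficient = 1
x_1 = 2.5000, f(x_1) = 30.456235, coefficient = 2
x_2 = 3.2500, f(x_2) = 83.818605, coefficient = 1

I ≈ (0.750000/2) × 154.801629 = 58.050611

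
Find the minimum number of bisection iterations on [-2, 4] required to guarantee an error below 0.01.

We need (b-a)/2^n ≤ 0.01
(4 - (-2))/2^n ≤ 0.01
6/2^n ≤ 0.01
2^n ≥ 600
n ≥ log₂(600) = 9.23
n ≥ 10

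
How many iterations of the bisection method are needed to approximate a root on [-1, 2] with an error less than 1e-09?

We need (b-a)/2^n ≤ 1e-09
(2 - (-1))/2^n ≤ 1e-09
3/2^n ≤ 1e-09
2^n ≥ 3000000000
n ≥ log₂(3000000000) = 31.48
n ≥ 32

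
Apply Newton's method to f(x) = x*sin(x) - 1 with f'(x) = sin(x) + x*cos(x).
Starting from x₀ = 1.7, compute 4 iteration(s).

f(x) = x*sin(x) - 1
f'(x) = sin(x) + x*cos(x)
x₀ = 1.7

Newton-Raphson formula: x_{n+1} = x_n - f(x_n)/f'(x_n)

Iteration 1:
  f(1.700000) = 0.685830
  f'(1.700000) = 0.772629
  x_1 = 1.700000 - 0.685830/0.772629 = 0.812342
Iteration 2:
  f(0.812342) = -0.410320
  f'(0.812342) = 1.284629
  x_2 = 0.812342 - (-0.410320)/1.284629 = 1.131750
Iteration 3:
  f(1.131750) = 0.024412
  f'(1.131750) = 1.386238
  x_3 = 1.131750 - 0.024412/1.386238 = 1.114140
Iteration 4:
  f(1.114140) = -0.000024
  f'(1.114140) = 1.388811
  x_4 = 1.114140 - (-0.000024)/1.388811 = 1.114157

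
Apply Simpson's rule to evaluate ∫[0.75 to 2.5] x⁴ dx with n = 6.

f(x) = x⁴
a = 0.75, b = 2.5, n = 6
h = (b - a)/n = 0.291667

Simpson's rule: (h/3)[f(x₀) + 4f(x₁) + 2f(x₂) + ... + f(xₙ)]

x_0 = 0.7500, f(x_0) = 0.316406, coefficient = 1
x_1 = 1.0417, f(x_1) = 1.177376, coefficient = 4
x_2 = 1.3333, f(x_2) = 3.160494, coefficient = 2
x_3 = 1.6250, f(x_3) = 6.972900, coefficient = 4
x_4 = 1.9167, f(x_4) = 13.495419, coefficient = 2
x_5 = 2.2083, f(x_5) = 23.782555, coefficient = 4
x_6 = 2.5000, f(x_6) = 39.062500, coefficient = 1

I ≈ (0.291667/3) × 200.422056 = 19.485478
Exact value: 19.483789
Error: 0.001689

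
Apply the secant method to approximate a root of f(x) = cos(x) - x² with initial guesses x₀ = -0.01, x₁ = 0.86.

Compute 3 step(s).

f(x) = cos(x) - x²
x₀ = -0.01, x₁ = 0.86

Secant formula: x_{n+1} = x_n - f(x_n)(x_n - x_{n-1})/(f(x_n) - f(x_{n-1}))

Iteration 1:
  f(-0.010000) = 0.999850
  f(0.860000) = -0.087163
  x_2 = 0.860000 - (-0.087163)×(0.860000 - (-0.010000))/(-0.087163 - 0.999850)
       = 0.790239
Iteration 2:
  f(0.860000) = -0.087163
  f(0.790239) = 0.079199
  x_3 = 0.790239 - 0.079199×(0.790239 - 0.860000)/(0.079199 - (-0.087163))
       = 0.823450
Iteration 3:
  f(0.790239) = 0.079199
  f(0.823450) = 0.001626
  x_4 = 0.823450 - 0.001626×(0.823450 - 0.790239)/(0.001626 - 0.079199)
       = 0.824146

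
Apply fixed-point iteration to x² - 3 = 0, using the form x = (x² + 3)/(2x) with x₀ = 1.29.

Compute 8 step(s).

Equation: x² - 3 = 0
Fixed-point form: x = (x² + 3)/(2x)
x₀ = 1.29

x_1 = g(1.290000) = 1.807791
x_2 = g(1.807791) = 1.733637
x_3 = g(1.733637) = 1.732052
x_4 = g(1.732052) = 1.732051
x_5 = g(1.732051) = 1.732051
x_6 = g(1.732051) = 1.732051
x_7 = g(1.732051) = 1.732051
x_8 = g(1.732051) = 1.732051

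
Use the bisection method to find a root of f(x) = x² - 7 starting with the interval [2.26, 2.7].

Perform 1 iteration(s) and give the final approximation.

f(x) = x² - 7
Initial interval: [2.26, 2.7]

Iteration 1:
  c_1 = (2.260000 + 2.700000)/2 = 2.480000
  f(c_1) = f(2.480000) = -0.849600
  f(a) × f(c) ≥ 0, new interval: [2.480000, 2.700000]

After 1 iteration(s), the approximation is c_1 = 2.480000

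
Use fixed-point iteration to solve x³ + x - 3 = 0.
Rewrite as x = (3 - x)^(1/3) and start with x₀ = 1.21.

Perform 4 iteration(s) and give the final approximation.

Equation: x³ + x - 3 = 0
Fixed-point form: x = (3 - x)^(1/3)
x₀ = 1.21

x_1 = g(1.210000) = 1.214184
x_2 = g(1.214184) = 1.213237
x_3 = g(1.213237) = 1.213451
x_4 = g(1.213451) = 1.213403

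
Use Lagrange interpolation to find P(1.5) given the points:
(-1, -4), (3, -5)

Lagrange interpolation formula:
P(x) = Σ yᵢ × Lᵢ(x)
where Lᵢ(x) = Π_{j≠i} (x - xⱼ)/(xᵢ - xⱼ)

L_0(1.5) = (1.5 - 3)/(-1 - 3) = 0.375000
L_1(1.5) = (1.5 - (-1))/(3 - (-1)) = 0.625000

P(1.5) = (-4)×L_0(1.5) + (-5)×L_1(1.5)
P(1.5) = -4.625000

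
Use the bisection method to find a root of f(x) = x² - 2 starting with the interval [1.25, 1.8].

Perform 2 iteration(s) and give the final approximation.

f(x) = x² - 2
Initial interval: [1.25, 1.8]

Iteration 1:
  c_1 = (1.250000 + 1.800000)/2 = 1.525000
  f(c_1) = f(1.525000) = 0.325625
  f(a) × f(c) < 0, new interval: [1.250000, 1.525000]
Iteration 2:
  c_2 = (1.250000 + 1.525000)/2 = 1.387500
  f(c_2) = f(1.387500) = -0.074844
  f(a) × f(c) ≥ 0, new interval: [1.387500, 1.525000]

After 2 iteration(s), the approximation is c_2 = 1.387500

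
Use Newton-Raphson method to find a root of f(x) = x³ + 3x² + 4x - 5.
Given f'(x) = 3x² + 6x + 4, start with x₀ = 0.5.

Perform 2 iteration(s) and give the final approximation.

f(x) = x³ + 3x² + 4x - 5
f'(x) = 3x² + 6x + 4
x₀ = 0.5

Newton-Raphson formula: x_{n+1} = x_n - f(x_n)/f'(x_n)

Iteration 1:
  f(0.500000) = -2.125000
  f'(0.500000) = 7.750000
  x_1 = 0.500000 - (-2.125000)/7.750000 = 0.774194
Iteration 2:
  f(0.774194) = 0.358934
  f'(0.774194) = 10.443288
  x_2 = 0.774194 - 0.358934/10.443288 = 0.739824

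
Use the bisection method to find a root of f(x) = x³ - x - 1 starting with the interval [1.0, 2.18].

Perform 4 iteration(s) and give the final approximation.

f(x) = x³ - x - 1
Initial interval: [1.0, 2.18]

Iteration 1:
  c_1 = (1.000000 + 2.180000)/2 = 1.590000
  f(c_1) = f(1.590000) = 1.429679
  f(a) × f(c) < 0, new interval: [1.000000, 1.590000]
Iteration 2:
  c_2 = (1.000000 + 1.590000)/2 = 1.295000
  f(c_2) = f(1.295000) = -0.123253
  f(a) × f(c) ≥ 0, new interval: [1.295000, 1.590000]
Iteration 3:
  c_3 = (1.295000 + 1.590000)/2 = 1.442500
  f(c_3) = f(1.442500) = 0.559063
  f(a) × f(c) < 0, new interval: [1.295000, 1.442500]
Iteration 4:
  c_4 = (1.295000 + 1.442500)/2 = 1.368750
  f(c_4) = f(1.368750) = 0.195571
  f(a) × f(c) < 0, new interval: [1.295000, 1.368750]

After 4 iteration(s), the approximation is c_4 = 1.368750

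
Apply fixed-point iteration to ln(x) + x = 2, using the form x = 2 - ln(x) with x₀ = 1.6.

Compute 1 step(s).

Equation: ln(x) + x = 2
Fixed-point form: x = 2 - ln(x)
x₀ = 1.6

x_1 = g(1.600000) = 1.529996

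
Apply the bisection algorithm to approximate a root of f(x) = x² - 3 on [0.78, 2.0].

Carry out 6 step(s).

f(x) = x² - 3
Initial interval: [0.78, 2.0]

Iteration 1:
  c_1 = (0.780000 + 2.000000)/2 = 1.390000
  f(c_1) = f(1.390000) = -1.067900
  f(a) × f(c) ≥ 0, new interval: [1.390000, 2.000000]
Iteration 2:
  c_2 = (1.390000 + 2.000000)/2 = 1.695000
  f(c_2) = f(1.695000) = -0.126975
  f(a) × f(c) ≥ 0, new interval: [1.695000, 2.000000]
Iteration 3:
  c_3 = (1.695000 + 2.000000)/2 = 1.847500
  f(c_3) = f(1.847500) = 0.413256
  f(a) × f(c) < 0, new interval: [1.695000, 1.847500]
Iteration 4:
  c_4 = (1.695000 + 1.847500)/2 = 1.771250
  f(c_4) = f(1.771250) = 0.137327
  f(a) × f(c) < 0, new interval: [1.695000, 1.771250]
Iteration 5:
  c_5 = (1.695000 + 1.771250)/2 = 1.733125
  f(c_5) = f(1.733125) = 0.003722
  f(a) × f(c) < 0, new interval: [1.695000, 1.733125]
Iteration 6:
  c_6 = (1.695000 + 1.733125)/2 = 1.714063
  f(c_6) = f(1.714063) = -0.061990
  f(a) × f(c) ≥ 0, new interval: [1.714063, 1.733125]

After 6 iteration(s), the approximation is c_6 = 1.714063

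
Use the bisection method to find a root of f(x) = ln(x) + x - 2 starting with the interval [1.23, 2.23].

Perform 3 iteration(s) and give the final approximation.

f(x) = ln(x) + x - 2
Initial interval: [1.23, 2.23]

Iteration 1:
  c_1 = (1.230000 + 2.230000)/2 = 1.730000
  f(c_1) = f(1.730000) = 0.278121
  f(a) × f(c) < 0, new interval: [1.230000, 1.730000]
Iteration 2:
  c_2 = (1.230000 + 1.730000)/2 = 1.480000
  f(c_2) = f(1.480000) = -0.127958
  f(a) × f(c) ≥ 0, new interval: [1.480000, 1.730000]
Iteration 3:
  c_3 = (1.480000 + 1.730000)/2 = 1.605000
  f(c_3) = f(1.605000) = 0.078124
  f(a) × f(c) < 0, new interval: [1.480000, 1.605000]

After 3 iteration(s), the approximation is c_3 = 1.605000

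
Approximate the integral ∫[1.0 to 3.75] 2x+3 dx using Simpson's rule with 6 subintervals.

f(x) = 2x+3
a = 1.0, b = 3.75, n = 6
h = (b - a)/n = 0.458333

Simpson's rule: (h/3)[f(x₀) + 4f(x₁) + 2f(x₂) + ... + f(xₙ)]

x_0 = 1.0000, f(x_0) = 5.000000, coefficient = 1
x_1 = 1.4583, f(x_1) = 5.916667, coefficient = 4
x_2 = 1.9167, f(x_2) = 6.833333, coefficient = 2
x_3 = 2.3750, f(x_3) = 7.750000, coefficient = 4
x_4 = 2.8333, f(x_4) = 8.666667, coefficient = 2
x_5 = 3.2917, f(x_5) = 9.583333, coefficient = 4
x_6 = 3.7500, f(x_6) = 10.500000, coefficient = 1

I ≈ (0.458333/3) × 139.500000 = 21.312500
Exact value: 21.312500
Error: 0.000000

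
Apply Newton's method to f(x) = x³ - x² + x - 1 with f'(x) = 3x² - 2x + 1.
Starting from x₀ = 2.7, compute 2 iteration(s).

f(x) = x³ - x² + x - 1
f'(x) = 3x² - 2x + 1
x₀ = 2.7

Newton-Raphson formula: x_{n+1} = x_n - f(x_n)/f'(x_n)

Iteration 1:
  f(2.700000) = 14.093000
  f'(2.700000) = 17.470000
  x_1 = 2.700000 - 14.093000/17.470000 = 1.893303
Iteration 2:
  f(1.893303) = 4.095432
  f'(1.893303) = 7.967181
  x_2 = 1.893303 - 4.095432/7.967181 = 1.379265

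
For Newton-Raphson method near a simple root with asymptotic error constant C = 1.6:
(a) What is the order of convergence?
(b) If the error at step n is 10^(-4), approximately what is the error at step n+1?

(a) Newton-Raphson has quadratic (order 2) convergence near simple roots.
    This means |e_{n+1}| ≈ C|e_n|².

(b) With |e_n| = 10^(-4) and C = 1.6:
    |e_{n+1}| ≈ 1.6 × (10^(-4))² = 1.6 × 10^(-8)

(a) 2 (quadratic); (b) |e_{n+1}| ≈ 1.600e-08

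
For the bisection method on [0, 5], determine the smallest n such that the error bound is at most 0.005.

We need (b-a)/2^n ≤ 0.005
(5 - 0)/2^n ≤ 0.005
5/2^n ≤ 0.005
2^n ≥ 1000
n ≥ log₂(1000) = 9.97
n ≥ 10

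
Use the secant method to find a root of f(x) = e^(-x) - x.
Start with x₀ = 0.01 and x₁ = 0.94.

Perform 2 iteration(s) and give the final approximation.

f(x) = e^(-x) - x
x₀ = 0.01, x₁ = 0.94

Secant formula: x_{n+1} = x_n - f(x_n)(x_n - x_{n-1})/(f(x_n) - f(x_{n-1}))

Iteration 1:
  f(0.010000) = 0.980050
  f(0.940000) = -0.549372
  x_2 = 0.940000 - (-0.549372)×(0.940000 - 0.010000)/(-0.549372 - 0.980050)
       = 0.605942
Iteration 2:
  f(0.940000) = -0.549372
  f(0.605942) = -0.060381
  x_3 = 0.605942 - (-0.060381)×(0.605942 - 0.940000)/(-0.060381 - (-0.549372))
       = 0.564692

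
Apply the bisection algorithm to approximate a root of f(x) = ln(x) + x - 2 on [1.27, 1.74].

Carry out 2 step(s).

f(x) = ln(x) + x - 2
Initial interval: [1.27, 1.74]

Iteration 1:
  c_1 = (1.270000 + 1.740000)/2 = 1.505000
  f(c_1) = f(1.505000) = -0.086207
  f(a) × f(c) ≥ 0, new interval: [1.505000, 1.740000]
Iteration 2:
  c_2 = (1.505000 + 1.740000)/2 = 1.622500
  f(c_2) = f(1.622500) = 0.106468
  f(a) × f(c) < 0, new interval: [1.505000, 1.622500]

After 2 iteration(s), the approximation is c_2 = 1.622500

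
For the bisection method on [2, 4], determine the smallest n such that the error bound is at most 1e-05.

We need (b-a)/2^n ≤ 1e-05
(4 - 2)/2^n ≤ 1e-05
2/2^n ≤ 1e-05
2^n ≥ 200000
n ≥ log₂(200000) = 17.61
n ≥ 18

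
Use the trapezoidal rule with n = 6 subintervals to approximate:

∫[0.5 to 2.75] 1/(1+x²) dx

f(x) = 1/(1+x²)
a = 0.5, b = 2.75, n = 6
h = (b - a)/n = 0.375000

Trapezoidal rule: (h/2)[f(x₀) + 2f(x₁) + 2f(x₂) + ... + f(xₙ)]

x_0 = 0.5000, f(x_0) = 0.800000, coefficient = 1
x_1 = 0.8750, f(x_1) = 0.566372, coefficient = 2
x_2 = 1.2500, f(x_2) = 0.390244, coefficient = 2
x_3 = 1.6250, f(x_3) = 0.274678, coefficient = 2
x_4 = 2.0000, f(x_4) = 0.200000, coefficient = 2
x_5 = 2.3750, f(x_5) = 0.150588, coefficient = 2
x_6 = 2.7500, f(x_6) = 0.116788, coefficient = 1

I ≈ (0.375000/2) × 4.080552 = 0.765104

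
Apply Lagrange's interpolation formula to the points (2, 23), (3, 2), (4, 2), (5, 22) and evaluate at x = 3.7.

Lagrange interpolation formula:
P(x) = Σ yᵢ × Lᵢ(x)
where Lᵢ(x) = Π_{j≠i} (x - xⱼ)/(xᵢ - xⱼ)

L_0(3.7) = (3.7 - 3)/(2 - 3) × (3.7 - 4)/(2 - 4) × (3.7 - 5)/(2 - 5) = -0.045500
L_1(3.7) = (3.7 - 2)/(3 - 2) × (3.7 - 4)/(3 - 4) × (3.7 - 5)/(3 - 5) = 0.331500
L_2(3.7) = (3.7 - 2)/(4 - 2) × (3.7 - 3)/(4 - 3) × (3.7 - 5)/(4 - 5) = 0.773500
L_3(3.7) = (3.7 - 2)/(5 - 2) × (3.7 - 3)/(5 - 3) × (3.7 - 4)/(5 - 4) = -0.059500

P(3.7) = 23×L_0(3.7) + 2×L_1(3.7) + 2×L_2(3.7) + 22×L_3(3.7)
P(3.7) = -0.145500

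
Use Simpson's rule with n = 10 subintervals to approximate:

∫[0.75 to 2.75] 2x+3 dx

f(x) = 2x+3
a = 0.75, b = 2.75, n = 10
h = (b - a)/n = 0.200000

Simpson's rule: (h/3)[f(x₀) + 4f(x₁) + 2f(x₂) + ... + f(xₙ)]

x_0 = 0.7500, f(x_0) = 4.500000, coefficient = 1
x_1 = 0.9500, f(x_1) = 4.900000, coefficient = 4
x_2 = 1.1500, f(x_2) = 5.300000, coefficient = 2
x_3 = 1.3500, f(x_3) = 5.700000, coefficient = 4
x_4 = 1.5500, f(x_4) = 6.100000, coefficient = 2
x_5 = 1.7500, f(x_5) = 6.500000, coefficient = 4
x_6 = 1.9500, f(x_6) = 6.900000, coefficient = 2
x_7 = 2.1500, f(x_7) = 7.300000, coefficient = 4
x_8 = 2.3500, f(x_8) = 7.700000, coefficient = 2
x_9 = 2.5500, f(x_9) = 8.100000, coefficient = 4
x_10 = 2.7500, f(x_10) = 8.500000, coefficient = 1

I ≈ (0.200000/3) × 195.000000 = 13.000000
Exact value: 13.000000
Error: 0.000000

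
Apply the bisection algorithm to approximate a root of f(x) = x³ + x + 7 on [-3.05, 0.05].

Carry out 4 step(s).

f(x) = x³ + x + 7
Initial interval: [-3.05, 0.05]

Iteration 1:
  c_1 = (-3.050000 + 0.050000)/2 = -1.500000
  f(c_1) = f(-1.500000) = 2.125000
  f(a) × f(c) < 0, new interval: [-3.050000, -1.500000]
Iteration 2:
  c_2 = (-3.050000 + (-1.500000))/2 = -2.275000
  f(c_2) = f(-2.275000) = -7.049547
  f(a) × f(c) ≥ 0, new interval: [-2.275000, -1.500000]
Iteration 3:
  c_3 = (-2.275000 + (-1.500000))/2 = -1.887500
  f(c_3) = f(-1.887500) = -1.612014
  f(a) × f(c) ≥ 0, new interval: [-1.887500, -1.500000]
Iteration 4:
  c_4 = (-1.887500 + (-1.500000))/2 = -1.693750
  f(c_4) = f(-1.693750) = 0.447239
  f(a) × f(c) < 0, new interval: [-1.887500, -1.693750]

After 4 iteration(s), the approximation is c_4 = -1.693750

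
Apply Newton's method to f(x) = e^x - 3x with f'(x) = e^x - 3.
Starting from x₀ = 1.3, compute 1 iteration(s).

f(x) = e^x - 3x
f'(x) = e^x - 3
x₀ = 1.3

Newton-Raphson formula: x_{n+1} = x_n - f(x_n)/f'(x_n)

Iteration 1:
  f(1.300000) = -0.230703
  f'(1.300000) = 0.669297
  x_1 = 1.300000 - (-0.230703)/0.669297 = 1.644695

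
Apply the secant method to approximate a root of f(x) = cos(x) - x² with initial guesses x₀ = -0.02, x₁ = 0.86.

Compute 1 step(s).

f(x) = cos(x) - x²
x₀ = -0.02, x₁ = 0.86

Secant formula: x_{n+1} = x_n - f(x_n)(x_n - x_{n-1})/(f(x_n) - f(x_{n-1}))

Iteration 1:
  f(-0.020000) = 0.999400
  f(0.860000) = -0.087163
  x_2 = 0.860000 - (-0.087163)×(0.860000 - (-0.020000))/(-0.087163 - 0.999400)
       = 0.789408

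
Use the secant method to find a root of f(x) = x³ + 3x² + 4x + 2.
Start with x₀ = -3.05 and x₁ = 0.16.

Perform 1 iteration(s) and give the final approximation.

f(x) = x³ + 3x² + 4x + 2
x₀ = -3.05, x₁ = 0.16

Secant formula: x_{n+1} = x_n - f(x_n)(x_n - x_{n-1})/(f(x_n) - f(x_{n-1}))

Iteration 1:
  f(-3.050000) = -10.665125
  f(0.160000) = 2.720896
  x_2 = 0.160000 - 2.720896×(0.160000 - (-3.050000))/(2.720896 - (-10.665125))
       = -0.492477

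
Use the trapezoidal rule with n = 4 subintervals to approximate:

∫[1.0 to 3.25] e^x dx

f(x) = e^x
a = 1.0, b = 3.25, n = 4
h = (b - a)/n = 0.562500

Trapezoidal rule: (h/2)[f(x₀) + 2f(x₁) + 2f(x₂) + ... + f(xₙ)]

x_0 = 1.0000, f(x_0) = 2.718282, coefficient = 1
x_1 = 1.5625, f(x_1) = 4.770733, coefficient = 2
x_2 = 2.1250, f(x_2) = 8.372897, coefficient = 2
x_3 = 2.6875, f(x_3) = 14.694893, coefficient = 2
x_4 = 3.2500, f(x_4) = 25.790340, coefficient = 1

I ≈ (0.562500/2) × 84.185669 = 23.677219
Exact value: 23.072058
Error: 0.605161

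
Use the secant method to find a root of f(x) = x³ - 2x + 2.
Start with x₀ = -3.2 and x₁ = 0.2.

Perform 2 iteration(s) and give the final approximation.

f(x) = x³ - 2x + 2
x₀ = -3.2, x₁ = 0.2

Secant formula: x_{n+1} = x_n - f(x_n)(x_n - x_{n-1})/(f(x_n) - f(x_{n-1}))

Iteration 1:
  f(-3.200000) = -24.368000
  f(0.200000) = 1.608000
  x_2 = 0.200000 - 1.608000×(0.200000 - (-3.200000))/(1.608000 - (-24.368000))
       = -0.010471
Iteration 2:
  f(0.200000) = 1.608000
  f(-0.010471) = 2.020941
  x_3 = -0.010471 - 2.020941×(-0.010471 - 0.200000)/(2.020941 - 1.608000)
       = 1.019578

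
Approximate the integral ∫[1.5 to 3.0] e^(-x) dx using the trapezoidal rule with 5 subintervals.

f(x) = e^(-x)
a = 1.5, b = 3.0, n = 5
h = (b - a)/n = 0.300000

Trapezoidal rule: (h/2)[f(x₀) + 2f(x₁) + 2f(x₂) + ... + f(xₙ)]

x_0 = 1.5000, f(x_0) = 0.223130, coefficient = 1
x_1 = 1.8000, f(x_1) = 0.165299, coefficient = 2
x_2 = 2.1000, f(x_2) = 0.122456, coefficient = 2
x_3 = 2.4000, f(x_3) = 0.090718, coefficient = 2
x_4 = 2.7000, f(x_4) = 0.067206, coefficient = 2
x_5 = 3.0000, f(x_5) = 0.049787, coefficient = 1

I ≈ (0.300000/2) × 1.164275 = 0.174641
Exact value: 0.173343
Error: 0.001298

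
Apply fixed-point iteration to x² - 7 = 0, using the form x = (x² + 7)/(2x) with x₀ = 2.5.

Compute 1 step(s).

Equation: x² - 7 = 0
Fixed-point form: x = (x² + 7)/(2x)
x₀ = 2.5

x_1 = g(2.500000) = 2.650000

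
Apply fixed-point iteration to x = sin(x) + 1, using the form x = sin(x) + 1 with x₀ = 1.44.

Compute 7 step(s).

Equation: x = sin(x) + 1
Fixed-point form: x = sin(x) + 1
x₀ = 1.44

x_1 = g(1.440000) = 1.991458
x_2 = g(1.991458) = 1.912819
x_3 = g(1.912819) = 1.942078
x_4 = g(1.942078) = 1.931863
x_5 = g(1.931863) = 1.935521
x_6 = g(1.935521) = 1.934222
x_7 = g(1.934222) = 1.934684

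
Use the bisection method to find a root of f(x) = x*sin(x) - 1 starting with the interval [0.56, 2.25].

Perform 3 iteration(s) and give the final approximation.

f(x) = x*sin(x) - 1
Initial interval: [0.56, 2.25]

Iteration 1:
  c_1 = (0.560000 + 2.250000)/2 = 1.405000
  f(c_1) = f(1.405000) = 0.385734
  f(a) × f(c) < 0, new interval: [0.560000, 1.405000]
Iteration 2:
  c_2 = (0.560000 + 1.405000)/2 = 0.982500
  f(c_2) = f(0.982500) = -0.182671
  f(a) × f(c) ≥ 0, new interval: [0.982500, 1.405000]
Iteration 3:
  c_3 = (0.982500 + 1.405000)/2 = 1.193750
  f(c_3) = f(1.193750) = 0.109896
  f(a) × f(c) < 0, new interval: [0.982500, 1.193750]

After 3 iteration(s), the approximation is c_3 = 1.193750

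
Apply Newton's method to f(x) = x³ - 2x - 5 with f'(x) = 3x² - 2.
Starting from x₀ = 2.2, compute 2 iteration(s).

f(x) = x³ - 2x - 5
f'(x) = 3x² - 2
x₀ = 2.2

Newton-Raphson formula: x_{n+1} = x_n - f(x_n)/f'(x_n)

Iteration 1:
  f(2.200000) = 1.248000
  f'(2.200000) = 12.520000
  x_1 = 2.200000 - 1.248000/12.520000 = 2.100319
Iteration 2:
  f(2.100319) = 0.064589
  f'(2.100319) = 11.234026
  x_2 = 2.100319 - 0.064589/11.234026 = 2.094570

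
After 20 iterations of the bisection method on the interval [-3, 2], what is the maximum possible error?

Bisection error bound: |error| ≤ (b-a)/2^n
|error| ≤ (2 - (-3))/2^20 = 5/2^20
|error| ≤ 0.0000047684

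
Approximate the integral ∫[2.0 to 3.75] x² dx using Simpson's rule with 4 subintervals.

f(x) = x²
a = 2.0, b = 3.75, n = 4
h = (b - a)/n = 0.437500

Simpson's rule: (h/3)[f(x₀) + 4f(x₁) + 2f(x₂) + ... + f(xₙ)]

x_0 = 2.0000, f(x_0) = 4.000000, coefficient = 1
x_1 = 2.4375, f(x_1) = 5.941406, coefficient = 4
x_2 = 2.8750, f(x_2) = 8.265625, coefficient = 2
x_3 = 3.3125, f(x_3) = 10.972656, coefficient = 4
x_4 = 3.7500, f(x_4) = 14.062500, coefficient = 1

I ≈ (0.437500/3) × 102.250000 = 14.911458
Exact value: 14.911458
Error: 0.000000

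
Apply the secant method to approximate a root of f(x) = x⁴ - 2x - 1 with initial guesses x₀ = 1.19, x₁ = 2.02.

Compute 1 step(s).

f(x) = x⁴ - 2x - 1
x₀ = 1.19, x₁ = 2.02

Secant formula: x_{n+1} = x_n - f(x_n)(x_n - x_{n-1})/(f(x_n) - f(x_{n-1}))

Iteration 1:
  f(1.190000) = -1.374661
  f(2.020000) = 11.609664
  x_2 = 2.020000 - 11.609664×(2.020000 - 1.190000)/(11.609664 - (-1.374661))
       = 1.277873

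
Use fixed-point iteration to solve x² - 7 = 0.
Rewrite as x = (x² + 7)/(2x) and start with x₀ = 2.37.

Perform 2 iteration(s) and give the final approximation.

Equation: x² - 7 = 0
Fixed-point form: x = (x² + 7)/(2x)
x₀ = 2.37

x_1 = g(2.370000) = 2.661793
x_2 = g(2.661793) = 2.645800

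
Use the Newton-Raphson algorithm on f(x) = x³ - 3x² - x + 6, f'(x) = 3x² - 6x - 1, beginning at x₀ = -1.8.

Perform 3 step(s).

f(x) = x³ - 3x² - x + 6
f'(x) = 3x² - 6x - 1
x₀ = -1.8

Newton-Raphson formula: x_{n+1} = x_n - f(x_n)/f'(x_n)

Iteration 1:
  f(-1.800000) = -7.752000
  f'(-1.800000) = 19.520000
  x_1 = -1.800000 - (-7.752000)/19.520000 = -1.402869
Iteration 2:
  f(-1.402869) = -1.262158
  f'(-1.402869) = 13.321336
  x_2 = -1.402869 - (-1.262158)/13.321336 = -1.308122
Iteration 3:
  f(-1.308122) = -0.063861
  f'(-1.308122) = 11.982278
  x_3 = -1.308122 - (-0.063861)/11.982278 = -1.302792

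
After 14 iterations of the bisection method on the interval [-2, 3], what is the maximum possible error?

Bisection error bound: |error| ≤ (b-a)/2^n
|error| ≤ (3 - (-2))/2^14 = 5/2^14
|error| ≤ 0.0003051758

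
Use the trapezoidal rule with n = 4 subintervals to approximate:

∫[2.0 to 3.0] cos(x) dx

f(x) = cos(x)
a = 2.0, b = 3.0, n = 4
h = (b - a)/n = 0.250000

Trapezoidal rule: (h/2)[f(x₀) + 2f(x₁) + 2f(x₂) + ... + f(xₙ)]

x_0 = 2.0000, f(x_0) = -0.416147, coefficient = 1
x_1 = 2.2500, f(x_1) = -0.628174, coefficient = 2
x_2 = 2.5000, f(x_2) = -0.801144, coefficient = 2
x_3 = 2.7500, f(x_3) = -0.924302, coefficient = 2
x_4 = 3.0000, f(x_4) = -0.989992, coefficient = 1

I ≈ (0.250000/2) × -6.113379 = -0.764172
Exact value: -0.768177
Error: 0.004005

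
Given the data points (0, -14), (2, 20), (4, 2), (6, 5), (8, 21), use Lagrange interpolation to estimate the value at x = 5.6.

Lagrange interpolation formula:
P(x) = Σ yᵢ × Lᵢ(x)
where Lᵢ(x) = Π_{j≠i} (x - xⱼ)/(xᵢ - xⱼ)

L_0(5.6) = (5.6 - 2)/(0 - 2) × (5.6 - 4)/(0 - 4) × (5.6 - 6)/(0 - 6) × (5.6 - 8)/(0 - 8) = 0.014400
L_1(5.6) = (5.6 - 0)/(2 - 0) × (5.6 - 4)/(2 - 4) × (5.6 - 6)/(2 - 6) × (5.6 - 8)/(2 - 8) = -0.089600
L_2(5.6) = (5.6 - 0)/(4 - 0) × (5.6 - 2)/(4 - 2) × (5.6 - 6)/(4 - 6) × (5.6 - 8)/(4 - 8) = 0.302400
L_3(5.6) = (5.6 - 0)/(6 - 0) × (5.6 - 2)/(6 - 2) × (5.6 - 4)/(6 - 4) × (5.6 - 8)/(6 - 8) = 0.806400
L_4(5.6) = (5.6 - 0)/(8 - 0) × (5.6 - 2)/(8 - 2) × (5.6 - 4)/(8 - 4) × (5.6 - 6)/(8 - 6) = -0.033600

P(5.6) = (-14)×L_0(5.6) + 20×L_1(5.6) + 2×L_2(5.6) + 5×L_3(5.6) + 21×L_4(5.6)
P(5.6) = 1.937600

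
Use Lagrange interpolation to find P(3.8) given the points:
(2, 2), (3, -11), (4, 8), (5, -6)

Lagrange interpolation formula:
P(x) = Σ yᵢ × Lᵢ(x)
where Lᵢ(x) = Π_{j≠i} (x - xⱼ)/(xᵢ - xⱼ)

L_0(3.8) = (3.8 - 3)/(2 - 3) × (3.8 - 4)/(2 - 4) × (3.8 - 5)/(2 - 5) = -0.032000
L_1(3.8) = (3.8 - 2)/(3 - 2) × (3.8 - 4)/(3 - 4) × (3.8 - 5)/(3 - 5) = 0.216000
L_2(3.8) = (3.8 - 2)/(4 - 2) × (3.8 - 3)/(4 - 3) × (3.8 - 5)/(4 - 5) = 0.864000
L_3(3.8) = (3.8 - 2)/(5 - 2) × (3.8 - 3)/(5 - 3) × (3.8 - 4)/(5 - 4) = -0.048000

P(3.8) = 2×L_0(3.8) + (-11)×L_1(3.8) + 8×L_2(3.8) + (-6)×L_3(3.8)
P(3.8) = 4.760000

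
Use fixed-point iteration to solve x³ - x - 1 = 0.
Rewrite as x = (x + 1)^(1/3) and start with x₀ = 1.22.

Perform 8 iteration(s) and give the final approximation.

Equation: x³ - x - 1 = 0
Fixed-point form: x = (x + 1)^(1/3)
x₀ = 1.22

x_1 = g(1.220000) = 1.304521
x_2 = g(1.304521) = 1.320870
x_3 = g(1.320870) = 1.323987
x_4 = g(1.323987) = 1.324579
x_5 = g(1.324579) = 1.324692
x_6 = g(1.324692) = 1.324713
x_7 = g(1.324713) = 1.324717
x_8 = g(1.324717) = 1.324718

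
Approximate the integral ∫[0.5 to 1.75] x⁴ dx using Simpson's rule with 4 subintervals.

f(x) = x⁴
a = 0.5, b = 1.75, n = 4
h = (b - a)/n = 0.312500

Simpson's rule: (h/3)[f(x₀) + 4f(x₁) + 2f(x₂) + ... + f(xₙ)]

x_0 = 0.5000, f(x_0) = 0.062500, coefficient = 1
x_1 = 0.8125, f(x_1) = 0.435806, coefficient = 4
x_2 = 1.1250, f(x_2) = 1.601807, coefficient = 2
x_3 = 1.4375, f(x_3) = 4.270035, coefficient = 4
x_4 = 1.7500, f(x_4) = 9.378906, coefficient = 1

I ≈ (0.312500/3) × 31.468384 = 3.277957
Exact value: 3.276367
Error: 0.001589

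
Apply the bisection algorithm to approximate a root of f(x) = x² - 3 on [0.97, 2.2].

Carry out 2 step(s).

f(x) = x² - 3
Initial interval: [0.97, 2.2]

Iteration 1:
  c_1 = (0.970000 + 2.200000)/2 = 1.585000
  f(c_1) = f(1.585000) = -0.487775
  f(a) × f(c) ≥ 0, new interval: [1.585000, 2.200000]
Iteration 2:
  c_2 = (1.585000 + 2.200000)/2 = 1.892500
  f(c_2) = f(1.892500) = 0.581556
  f(a) × f(c) < 0, new interval: [1.585000, 1.892500]

After 2 iteration(s), the approximation is c_2 = 1.892500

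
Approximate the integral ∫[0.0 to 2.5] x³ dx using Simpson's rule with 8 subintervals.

f(x) = x³
a = 0.0, b = 2.5, n = 8
h = (b - a)/n = 0.312500

Simpson's rule: (h/3)[f(x₀) + 4f(x₁) + 2f(x₂) + ... + f(xₙ)]

x_0 = 0.0000, f(x_0) = 0.000000, coefficient = 1
x_1 = 0.3125, f(x_1) = 0.030518, coefficient = 4
x_2 = 0.6250, f(x_2) = 0.244141, coefficient = 2
x_3 = 0.9375, f(x_3) = 0.823975, coefficient = 4
x_4 = 1.2500, f(x_4) = 1.953125, coefficient = 2
x_5 = 1.5625, f(x_5) = 3.814697, coefficient = 4
x_6 = 1.8750, f(x_6) = 6.591797, coefficient = 2
x_7 = 2.1875, f(x_7) = 10.467529, coefficient = 4
x_8 = 2.5000, f(x_8) = 15.625000, coefficient = 1

I ≈ (0.312500/3) × 93.750000 = 9.765625
Exact value: 9.765625
Error: 0.000000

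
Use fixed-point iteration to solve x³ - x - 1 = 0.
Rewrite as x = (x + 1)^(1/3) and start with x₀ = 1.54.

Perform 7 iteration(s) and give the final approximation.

Equation: x³ - x - 1 = 0
Fixed-point form: x = (x + 1)^(1/3)
x₀ = 1.54

x_1 = g(1.540000) = 1.364409
x_2 = g(1.364409) = 1.332215
x_3 = g(1.332215) = 1.326140
x_4 = g(1.326140) = 1.324988
x_5 = g(1.324988) = 1.324769
x_6 = g(1.324769) = 1.324728
x_7 = g(1.324728) = 1.324720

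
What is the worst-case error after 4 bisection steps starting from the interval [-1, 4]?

Bisection error bound: |error| ≤ (b-a)/2^n
|error| ≤ (4 - (-1))/2^4 = 5/2^4
|error| ≤ 0.3125000000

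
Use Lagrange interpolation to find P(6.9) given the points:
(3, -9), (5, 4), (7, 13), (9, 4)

Lagrange interpolation formula:
P(x) = Σ yᵢ × Lᵢ(x)
where Lᵢ(x) = Π_{j≠i} (x - xⱼ)/(xᵢ - xⱼ)

L_0(6.9) = (6.9 - 5)/(3 - 5) × (6.9 - 7)/(3 - 7) × (6.9 - 9)/(3 - 9) = -0.008312
L_1(6.9) = (6.9 - 3)/(5 - 3) × (6.9 - 7)/(5 - 7) × (6.9 - 9)/(5 - 9) = 0.051187
L_2(6.9) = (6.9 - 3)/(7 - 3) × (6.9 - 5)/(7 - 5) × (6.9 - 9)/(7 - 9) = 0.972563
L_3(6.9) = (6.9 - 3)/(9 - 3) × (6.9 - 5)/(9 - 5) × (6.9 - 7)/(9 - 7) = -0.015437

P(6.9) = (-9)×L_0(6.9) + 4×L_1(6.9) + 13×L_2(6.9) + 4×L_3(6.9)
P(6.9) = 12.861125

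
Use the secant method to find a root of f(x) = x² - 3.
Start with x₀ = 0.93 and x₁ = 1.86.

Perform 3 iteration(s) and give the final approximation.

f(x) = x² - 3
x₀ = 0.93, x₁ = 1.86

Secant formula: x_{n+1} = x_n - f(x_n)(x_n - x_{n-1})/(f(x_n) - f(x_{n-1}))

Iteration 1:
  f(0.930000) = -2.135100
  f(1.860000) = 0.459600
  x_2 = 1.860000 - 0.459600×(1.860000 - 0.930000)/(0.459600 - (-2.135100))
       = 1.695269
Iteration 2:
  f(1.860000) = 0.459600
  f(1.695269) = -0.126064
  x_3 = 1.695269 - (-0.126064)×(1.695269 - 1.860000)/(-0.126064 - 0.459600)
       = 1.730727
Iteration 3:
  f(1.695269) = -0.126064
  f(1.730727) = -0.004584
  x_4 = 1.730727 - (-0.004584)×(1.730727 - 1.695269)/(-0.004584 - (-0.126064))
       = 1.732065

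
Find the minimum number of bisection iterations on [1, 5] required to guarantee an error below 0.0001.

We need (b-a)/2^n ≤ 0.0001
(5 - 1)/2^n ≤ 0.0001
4/2^n ≤ 0.0001
2^n ≥ 40000
n ≥ log₂(40000) = 15.29
n ≥ 16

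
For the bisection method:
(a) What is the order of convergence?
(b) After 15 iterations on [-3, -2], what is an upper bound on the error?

(a) Bisection has linear (order 1) convergence; the error is halved each step.

(b) Error bound = (b-a)/2^n = (-2 - (-3))/2^{15}
    = 1/2^{15}

(a) 1 (linear); (b) error ≤ 3.05e-05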